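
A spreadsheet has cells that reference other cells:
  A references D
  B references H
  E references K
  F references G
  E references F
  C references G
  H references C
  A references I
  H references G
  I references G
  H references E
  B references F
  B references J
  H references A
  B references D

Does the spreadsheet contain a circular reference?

No

DFS with white/gray/black marking, starting from J:
J gray
J black
A gray
  D gray
  D black
  I gray
    G gray
    G black
  I black
A black
B gray
  B→J: J black — skip
  H gray
    C gray
      C→G: G black — skip
    C black
    E gray
      K gray
      K black
      F gray
        F→G: G black — skip
      F black
    E black
    H→G: G black — skip
    H→A: A black — skip
  H black
  B→D: D black — skip
  B→F: F black — skip
B black
Every edge goes to a white or black vertex — no back edge, so the graph is acyclic.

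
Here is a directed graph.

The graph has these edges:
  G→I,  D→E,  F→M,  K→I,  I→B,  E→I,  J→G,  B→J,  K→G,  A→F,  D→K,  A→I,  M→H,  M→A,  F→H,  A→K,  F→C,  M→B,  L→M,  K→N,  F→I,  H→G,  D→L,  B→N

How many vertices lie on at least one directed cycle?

A vertex is on a directed cycle iff it belongs to a strongly connected component of size ≥ 2 (or has a self-loop).
The vertices on cycles are {A, B, F, G, I, J, M} — 7 in total.

7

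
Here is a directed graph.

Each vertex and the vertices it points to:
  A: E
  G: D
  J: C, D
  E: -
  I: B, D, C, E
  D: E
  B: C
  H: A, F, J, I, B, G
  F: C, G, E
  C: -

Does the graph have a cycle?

No

DFS with white/gray/black marking, starting from B:
B gray
  C gray
  C black
B black
A gray
  E gray
  E black
A black
G gray
  D gray
    D→E: E black — skip
  D black
G black
J gray
  J→C: C black — skip
  J→D: D black — skip
J black
I gray
  I→B: B black — skip
  I→D: D black — skip
  I→C: C black — skip
  I→E: E black — skip
I black
H gray
  H→A: A black — skip
  F gray
    F→C: C black — skip
    F→G: G black — skip
    F→E: E black — skip
  F black
  H→J: J black — skip
  H→I: I black — skip
  H→B: B black — skip
  H→G: G black — skip
H black
Every edge goes to a white or black vertex — no back edge, so the graph is acyclic.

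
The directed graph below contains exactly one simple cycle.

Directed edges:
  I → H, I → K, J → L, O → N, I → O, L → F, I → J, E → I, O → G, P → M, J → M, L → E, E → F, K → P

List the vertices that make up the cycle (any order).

E, I, J, L

DFS with gray/black marking from I:
I gray
  O gray
    G gray
    G black
    N gray
    N black
  O black
  H gray
  H black
  J gray
    M gray
    M black
    L gray
      F gray
      F black
      E gray
        E→F: F black — skip
        E→I: I is gray → back edge
Back edge closes the cycle I → J → L → E → I; its vertices are {E, I, J, L}.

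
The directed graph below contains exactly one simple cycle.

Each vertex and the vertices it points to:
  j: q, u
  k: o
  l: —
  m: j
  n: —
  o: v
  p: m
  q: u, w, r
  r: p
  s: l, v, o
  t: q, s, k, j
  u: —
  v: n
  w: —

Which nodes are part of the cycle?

DFS with gray/black marking from q:
q gray
  u gray
  u black
  w gray
  w black
  r gray
    p gray
      m gray
        j gray
          j→q: q is gray → back edge
Back edge closes the cycle q → r → p → m → j → q; its vertices are {j, m, p, q, r}.

j, m, p, q, r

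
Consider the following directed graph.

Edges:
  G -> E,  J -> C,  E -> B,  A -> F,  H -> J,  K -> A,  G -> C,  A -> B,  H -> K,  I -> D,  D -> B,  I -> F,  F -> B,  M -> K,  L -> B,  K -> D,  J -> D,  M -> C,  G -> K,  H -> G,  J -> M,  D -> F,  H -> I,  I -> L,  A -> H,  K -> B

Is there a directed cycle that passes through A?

A is on a cycle iff A can reach itself via ≥1 edge.
A → H → K → A — yes.

Yes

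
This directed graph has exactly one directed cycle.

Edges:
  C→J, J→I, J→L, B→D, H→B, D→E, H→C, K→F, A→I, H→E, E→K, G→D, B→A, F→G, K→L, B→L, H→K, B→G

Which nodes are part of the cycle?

DFS with gray/black marking from K:
K gray
  L gray
  L black
  F gray
    G gray
      D gray
        E gray
          E→K: K is gray → back edge
Back edge closes the cycle K → F → G → D → E → K; its vertices are {D, E, F, G, K}.

D, E, F, G, K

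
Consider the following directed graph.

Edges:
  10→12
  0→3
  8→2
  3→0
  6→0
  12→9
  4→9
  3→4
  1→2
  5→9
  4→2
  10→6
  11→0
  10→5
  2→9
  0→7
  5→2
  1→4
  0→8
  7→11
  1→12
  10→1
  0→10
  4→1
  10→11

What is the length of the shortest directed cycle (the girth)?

2

For each vertex v, BFS finds the shortest path from v back to v.
The shortest such closed walk is 0 → 3 → 0, length 2.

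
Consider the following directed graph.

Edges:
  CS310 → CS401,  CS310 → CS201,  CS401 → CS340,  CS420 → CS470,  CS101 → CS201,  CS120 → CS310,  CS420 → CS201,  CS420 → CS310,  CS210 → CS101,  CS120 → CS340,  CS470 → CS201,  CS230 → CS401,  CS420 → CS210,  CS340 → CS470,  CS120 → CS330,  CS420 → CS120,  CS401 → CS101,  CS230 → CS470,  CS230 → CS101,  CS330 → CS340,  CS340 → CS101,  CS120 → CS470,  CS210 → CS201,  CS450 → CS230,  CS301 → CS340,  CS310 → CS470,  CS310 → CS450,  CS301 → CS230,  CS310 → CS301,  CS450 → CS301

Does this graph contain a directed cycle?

DFS with white/gray/black marking, starting from CS230:
CS230 gray
  CS101 gray
    CS201 gray
    CS201 black
  CS101 black
  CS470 gray
    CS470→CS201: CS201 black — skip
  CS470 black
  CS401 gray
    CS401→CS101: CS101 black — skip
    CS340 gray
      CS340→CS101: CS101 black — skip
      CS340→CS470: CS470 black — skip
    CS340 black
  CS401 black
CS230 black
CS310 gray
  CS310→CS470: CS470 black — skip
  CS310→CS401: CS401 black — skip
  CS450 gray
    CS450→CS230: CS230 black — skip
    CS301 gray
      CS301→CS230: CS230 black — skip
      CS301→CS340: CS340 black — skip
    CS301 black
  CS450 black
  CS310→CS301: CS301 black — skip
  CS310→CS201: CS201 black — skip
CS310 black
CS330 gray
  CS330→CS340: CS340 black — skip
CS330 black
CS420 gray
  CS420→CS470: CS470 black — skip
  CS420→CS310: CS310 black — skip
  CS120 gray
    CS120→CS340: CS340 black — skip
    CS120→CS470: CS470 black — skip
    CS120→CS310: CS310 black — skip
    CS120→CS330: CS330 black — skip
  CS120 black
  CS420→CS201: CS201 black — skip
  CS210 gray
    CS210→CS101: CS101 black — skip
    CS210→CS201: CS201 black — skip
  CS210 black
CS420 black
Every edge goes to a white or black vertex — no back edge, so the graph is acyclic.

No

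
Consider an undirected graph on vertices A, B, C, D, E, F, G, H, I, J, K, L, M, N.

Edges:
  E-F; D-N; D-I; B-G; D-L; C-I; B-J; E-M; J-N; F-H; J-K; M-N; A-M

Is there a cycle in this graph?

No

DFS, tracking each vertex's parent; an edge to a visited non-parent vertex closes a cycle.
Start from B:
visit B (parent –)
  visit J (parent B)
    visit K (parent J)
      K–J: parent, skip
    visit N (parent J)
      N–J: parent, skip
      visit D (parent N)
        D–N: parent, skip
        visit L (parent D)
          L–D: parent, skip
        visit I (parent D)
          visit C (parent I)
            C–I: parent, skip
          I–D: parent, skip
      visit M (parent N)
        visit A (parent M)
          A–M: parent, skip
        M–N: parent, skip
        visit E (parent M)
          visit F (parent E)
            F–E: parent, skip
            visit H (parent F)
              H–F: parent, skip
          E–M: parent, skip
    J–B: parent, skip
  visit G (parent B)
    G–B: parent, skip
No non-parent visited neighbor found — the graph is a forest.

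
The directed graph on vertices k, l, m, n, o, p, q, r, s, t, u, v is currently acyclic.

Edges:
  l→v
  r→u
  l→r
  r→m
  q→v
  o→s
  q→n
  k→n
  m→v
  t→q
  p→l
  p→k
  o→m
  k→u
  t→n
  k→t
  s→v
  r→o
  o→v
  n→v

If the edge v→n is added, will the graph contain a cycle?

Adding v→n creates a cycle iff n can already reach v.
Path from n: n → v.
So n → … → v → n is a cycle.

Yes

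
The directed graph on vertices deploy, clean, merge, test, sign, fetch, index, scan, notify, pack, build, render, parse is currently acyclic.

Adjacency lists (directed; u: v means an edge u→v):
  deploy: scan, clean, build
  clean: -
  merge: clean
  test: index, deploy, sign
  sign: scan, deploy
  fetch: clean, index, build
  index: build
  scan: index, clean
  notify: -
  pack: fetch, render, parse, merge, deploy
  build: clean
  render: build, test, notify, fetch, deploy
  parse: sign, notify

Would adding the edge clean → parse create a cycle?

Adding clean→parse creates a cycle iff parse can already reach clean.
Path from parse: parse → sign → deploy → clean.
So parse → … → clean → parse is a cycle.

Yes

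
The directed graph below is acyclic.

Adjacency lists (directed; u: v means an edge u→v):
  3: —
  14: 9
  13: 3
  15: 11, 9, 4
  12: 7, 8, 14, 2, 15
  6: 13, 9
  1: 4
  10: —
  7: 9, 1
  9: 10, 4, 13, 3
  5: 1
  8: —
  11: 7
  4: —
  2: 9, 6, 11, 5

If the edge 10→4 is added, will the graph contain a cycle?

Adding 10→4 creates a cycle iff 4 can already reach 10.
Explore from 4: no path reaches 10. The graph stays acyclic.

No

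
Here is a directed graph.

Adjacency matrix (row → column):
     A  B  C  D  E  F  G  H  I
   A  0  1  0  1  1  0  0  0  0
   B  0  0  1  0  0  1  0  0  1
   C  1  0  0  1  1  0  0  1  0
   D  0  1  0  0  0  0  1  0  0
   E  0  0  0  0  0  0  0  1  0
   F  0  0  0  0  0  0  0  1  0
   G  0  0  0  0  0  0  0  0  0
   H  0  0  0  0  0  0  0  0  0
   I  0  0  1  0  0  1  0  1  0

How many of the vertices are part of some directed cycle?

5

A vertex is on a directed cycle iff it belongs to a strongly connected component of size ≥ 2 (or has a self-loop).
The vertices on cycles are {A, B, C, D, I} — 5 in total.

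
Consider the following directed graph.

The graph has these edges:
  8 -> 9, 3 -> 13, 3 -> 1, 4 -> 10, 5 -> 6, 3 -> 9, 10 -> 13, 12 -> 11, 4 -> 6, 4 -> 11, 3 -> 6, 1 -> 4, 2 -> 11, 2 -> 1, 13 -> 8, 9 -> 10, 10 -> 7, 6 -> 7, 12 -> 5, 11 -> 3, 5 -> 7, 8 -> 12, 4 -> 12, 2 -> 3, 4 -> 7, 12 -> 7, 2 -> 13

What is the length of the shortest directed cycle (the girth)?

For each vertex v, BFS finds the shortest path from v back to v.
The shortest such closed walk is 11 → 3 → 1 → 4 → 11, length 4.

4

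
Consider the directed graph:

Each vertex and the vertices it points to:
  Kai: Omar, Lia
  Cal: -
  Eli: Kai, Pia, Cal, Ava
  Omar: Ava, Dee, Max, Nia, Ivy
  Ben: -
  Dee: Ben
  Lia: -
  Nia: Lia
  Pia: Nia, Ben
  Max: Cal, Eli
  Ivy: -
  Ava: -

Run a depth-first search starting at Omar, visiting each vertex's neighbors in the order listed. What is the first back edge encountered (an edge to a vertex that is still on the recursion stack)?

DFS from Omar (visiting each vertex's neighbors in the order listed); mark gray on enter, black on exit:
Omar gray
  Ava gray
  Ava black
  Dee gray
    Ben gray
    Ben black
  Dee black
  Max gray
    Cal gray
    Cal black
    Eli gray
      Kai gray
        Kai→Omar: Omar is gray → back edge
First back edge: Kai → Omar.

Kai→Omar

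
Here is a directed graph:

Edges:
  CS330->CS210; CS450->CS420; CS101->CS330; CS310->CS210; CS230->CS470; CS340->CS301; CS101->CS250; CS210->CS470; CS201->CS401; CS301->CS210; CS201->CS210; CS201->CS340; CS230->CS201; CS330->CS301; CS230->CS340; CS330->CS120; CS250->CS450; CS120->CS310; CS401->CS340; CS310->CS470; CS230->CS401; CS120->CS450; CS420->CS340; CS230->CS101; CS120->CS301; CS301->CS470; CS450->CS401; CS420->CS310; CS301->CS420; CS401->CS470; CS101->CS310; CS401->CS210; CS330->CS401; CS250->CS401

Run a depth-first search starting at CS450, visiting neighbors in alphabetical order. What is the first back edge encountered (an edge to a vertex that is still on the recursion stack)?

DFS from CS450 (visiting neighbors in alphabetical order); mark gray on enter, black on exit:
CS450 gray
  CS401 gray
    CS210 gray
      CS470 gray
      CS470 black
    CS210 black
    CS340 gray
      CS301 gray
        CS301→CS210: CS210 black — skip
        CS420 gray
          CS310 gray
            CS310→CS210: CS210 black — skip
            CS310→CS470: CS470 black — skip
          CS310 black
          CS420→CS340: CS340 is gray → back edge
First back edge: CS420 → CS340.

CS420→CS340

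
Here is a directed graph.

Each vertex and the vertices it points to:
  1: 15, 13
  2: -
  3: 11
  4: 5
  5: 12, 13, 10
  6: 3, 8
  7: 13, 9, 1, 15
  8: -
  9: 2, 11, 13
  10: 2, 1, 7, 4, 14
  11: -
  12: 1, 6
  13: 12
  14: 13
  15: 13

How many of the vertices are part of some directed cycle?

7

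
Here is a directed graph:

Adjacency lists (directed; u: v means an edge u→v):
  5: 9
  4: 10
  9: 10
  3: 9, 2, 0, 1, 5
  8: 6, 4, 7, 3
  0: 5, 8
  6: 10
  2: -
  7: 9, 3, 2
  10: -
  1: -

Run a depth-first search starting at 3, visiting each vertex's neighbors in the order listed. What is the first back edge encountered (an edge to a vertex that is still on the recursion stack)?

DFS from 3 (visiting each vertex's neighbors in the order listed); mark gray on enter, black on exit:
3 gray
  9 gray
    10 gray
    10 black
  9 black
  2 gray
  2 black
  0 gray
    5 gray
      5→9: 9 black — skip
    5 black
    8 gray
      6 gray
        6→10: 10 black — skip
      6 black
      4 gray
        4→10: 10 black — skip
      4 black
      7 gray
        7→9: 9 black — skip
        7→3: 3 is gray → back edge
First back edge: 7 → 3.

7→3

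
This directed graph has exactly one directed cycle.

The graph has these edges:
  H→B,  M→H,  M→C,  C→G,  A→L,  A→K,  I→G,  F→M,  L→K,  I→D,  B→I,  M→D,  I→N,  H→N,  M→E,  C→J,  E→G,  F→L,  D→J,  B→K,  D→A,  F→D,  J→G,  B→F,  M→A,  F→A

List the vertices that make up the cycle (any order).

B, F, H, M

DFS with gray/black marking from M:
M gray
  E gray
    G gray
    G black
  E black
  H gray
    N gray
    N black
    B gray
      I gray
        I→G: G black — skip
        I→N: N black — skip
        D gray
          J gray
            J→G: G black — skip
          J black
          A gray
            K gray
            K black
            L gray
              L→K: K black — skip
            L black
          A black
        D black
      I black
      F gray
        F→M: M is gray → back edge
Back edge closes the cycle M → H → B → F → M; its vertices are {B, F, H, M}.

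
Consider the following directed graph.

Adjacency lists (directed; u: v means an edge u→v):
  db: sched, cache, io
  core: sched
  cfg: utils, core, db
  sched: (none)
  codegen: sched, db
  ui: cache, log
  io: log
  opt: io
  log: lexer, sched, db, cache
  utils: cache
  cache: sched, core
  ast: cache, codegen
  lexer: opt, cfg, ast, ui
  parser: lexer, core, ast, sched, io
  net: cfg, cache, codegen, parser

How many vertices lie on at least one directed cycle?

9

A vertex is on a directed cycle iff it belongs to a strongly connected component of size ≥ 2 (or has a self-loop).
The vertices on cycles are {db, io, ui, ast, cfg, log, opt, lexer, codegen} — 9 in total.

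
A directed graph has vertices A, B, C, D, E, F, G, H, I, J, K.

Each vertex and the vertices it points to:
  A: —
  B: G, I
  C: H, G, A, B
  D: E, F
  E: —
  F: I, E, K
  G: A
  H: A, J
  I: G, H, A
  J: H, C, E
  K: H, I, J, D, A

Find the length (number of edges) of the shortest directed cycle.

For each vertex v, BFS finds the shortest path from v back to v.
The shortest such closed walk is J → H → J, length 2.

2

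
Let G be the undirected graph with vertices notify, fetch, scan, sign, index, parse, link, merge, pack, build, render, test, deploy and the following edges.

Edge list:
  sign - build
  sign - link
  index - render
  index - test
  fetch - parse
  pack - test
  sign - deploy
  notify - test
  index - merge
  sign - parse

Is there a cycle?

DFS, tracking each vertex's parent; an edge to a visited non-parent vertex closes a cycle.
Start from notify:
visit notify (parent –)
  visit test (parent notify)
    visit index (parent test)
      visit merge (parent index)
        merge–index: parent, skip
      visit render (parent index)
        render–index: parent, skip
      index–test: parent, skip
    visit pack (parent test)
      pack–test: parent, skip
    test–notify: parent, skip
visit fetch (parent –)
  visit parse (parent fetch)
    parse–fetch: parent, skip
    visit sign (parent parse)
      visit build (parent sign)
        build–sign: parent, skip
      visit link (parent sign)
        link–sign: parent, skip
      sign–parse: parent, skip
      visit deploy (parent sign)
        deploy–sign: parent, skip
visit scan (parent –)
No non-parent visited neighbor found — the graph is a forest.

No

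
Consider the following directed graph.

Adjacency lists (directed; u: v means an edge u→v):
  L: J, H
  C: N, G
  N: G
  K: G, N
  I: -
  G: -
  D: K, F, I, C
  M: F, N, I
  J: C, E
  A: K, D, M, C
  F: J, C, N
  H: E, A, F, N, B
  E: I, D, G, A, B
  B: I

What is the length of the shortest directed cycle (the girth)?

4

For each vertex v, BFS finds the shortest path from v back to v.
The shortest such closed walk is J → E → D → F → J, length 4.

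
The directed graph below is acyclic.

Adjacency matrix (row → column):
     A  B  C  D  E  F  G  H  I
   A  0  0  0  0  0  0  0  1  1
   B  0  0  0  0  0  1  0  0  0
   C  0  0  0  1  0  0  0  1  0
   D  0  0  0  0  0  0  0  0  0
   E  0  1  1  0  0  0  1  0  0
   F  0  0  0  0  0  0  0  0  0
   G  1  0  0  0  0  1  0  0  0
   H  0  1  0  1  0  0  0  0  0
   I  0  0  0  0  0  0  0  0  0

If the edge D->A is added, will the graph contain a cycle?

Adding D→A creates a cycle iff A can already reach D.
Path from A: A → H → D.
So A → … → D → A is a cycle.

Yes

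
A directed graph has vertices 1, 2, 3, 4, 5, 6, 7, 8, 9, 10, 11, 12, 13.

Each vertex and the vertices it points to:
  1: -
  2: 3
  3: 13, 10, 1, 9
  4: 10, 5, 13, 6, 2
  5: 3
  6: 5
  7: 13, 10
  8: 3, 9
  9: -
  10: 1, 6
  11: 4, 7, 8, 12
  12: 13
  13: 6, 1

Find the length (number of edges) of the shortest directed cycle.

For each vertex v, BFS finds the shortest path from v back to v.
The shortest such closed walk is 6 → 5 → 3 → 13 → 6, length 4.

4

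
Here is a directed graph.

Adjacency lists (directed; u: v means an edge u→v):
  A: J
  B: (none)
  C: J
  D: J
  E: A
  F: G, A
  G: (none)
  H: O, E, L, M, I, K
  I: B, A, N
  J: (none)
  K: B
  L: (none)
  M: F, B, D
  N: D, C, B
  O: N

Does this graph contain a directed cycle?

DFS with white/gray/black marking, starting from L:
L gray
L black
A gray
  J gray
  J black
A black
B gray
B black
C gray
  C→J: J black — skip
C black
D gray
  D→J: J black — skip
D black
E gray
  E→A: A black — skip
E black
F gray
  G gray
  G black
  F→A: A black — skip
F black
H gray
  O gray
    N gray
      N→D: D black — skip
      N→C: C black — skip
      N→B: B black — skip
    N black
  O black
  H→E: E black — skip
  H→L: L black — skip
  M gray
    M→F: F black — skip
    M→B: B black — skip
    M→D: D black — skip
  M black
  I gray
    I→B: B black — skip
    I→A: A black — skip
    I→N: N black — skip
  I black
  K gray
    K→B: B black — skip
  K black
H black
Every edge goes to a white or black vertex — no back edge, so the graph is acyclic.

No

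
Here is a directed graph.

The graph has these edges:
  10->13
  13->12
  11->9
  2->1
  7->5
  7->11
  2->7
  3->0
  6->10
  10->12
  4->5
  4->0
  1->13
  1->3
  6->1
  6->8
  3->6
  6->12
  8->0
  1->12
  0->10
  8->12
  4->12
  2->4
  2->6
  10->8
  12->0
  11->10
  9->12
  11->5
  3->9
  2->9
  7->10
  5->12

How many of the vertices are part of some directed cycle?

A vertex is on a directed cycle iff it belongs to a strongly connected component of size ≥ 2 (or has a self-loop).
The vertices on cycles are {0, 1, 3, 6, 8, 10, 12, 13} — 8 in total.

8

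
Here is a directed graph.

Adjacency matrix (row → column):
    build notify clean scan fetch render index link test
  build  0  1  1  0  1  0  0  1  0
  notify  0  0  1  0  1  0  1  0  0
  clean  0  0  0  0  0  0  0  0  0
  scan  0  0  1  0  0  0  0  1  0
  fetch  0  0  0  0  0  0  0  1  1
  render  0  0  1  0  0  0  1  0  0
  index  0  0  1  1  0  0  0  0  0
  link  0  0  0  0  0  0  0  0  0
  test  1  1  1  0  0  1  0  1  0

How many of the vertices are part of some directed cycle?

4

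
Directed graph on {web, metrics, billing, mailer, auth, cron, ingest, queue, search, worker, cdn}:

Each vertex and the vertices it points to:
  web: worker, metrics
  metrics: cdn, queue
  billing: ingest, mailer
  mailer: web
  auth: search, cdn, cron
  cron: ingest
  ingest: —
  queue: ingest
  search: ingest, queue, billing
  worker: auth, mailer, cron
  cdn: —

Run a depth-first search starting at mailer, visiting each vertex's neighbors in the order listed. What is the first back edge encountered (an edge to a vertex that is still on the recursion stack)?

DFS from mailer (visiting each vertex's neighbors in the order listed); mark gray on enter, black on exit:
mailer gray
  web gray
    worker gray
      auth gray
        search gray
          ingest gray
          ingest black
          queue gray
            queue→ingest: ingest black — skip
          queue black
          billing gray
            billing→ingest: ingest black — skip
            billing→mailer: mailer is gray → back edge
First back edge: billing → mailer.

billing→mailer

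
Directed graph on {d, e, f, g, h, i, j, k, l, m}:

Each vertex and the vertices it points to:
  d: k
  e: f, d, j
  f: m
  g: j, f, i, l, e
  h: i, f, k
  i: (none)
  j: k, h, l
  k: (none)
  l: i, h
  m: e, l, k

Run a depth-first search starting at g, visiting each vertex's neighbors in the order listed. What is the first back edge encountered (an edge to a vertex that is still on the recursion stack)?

e->f

DFS from g (visiting each vertex's neighbors in the order listed); mark gray on enter, black on exit:
g gray
  j gray
    k gray
    k black
    h gray
      i gray
      i black
      f gray
        m gray
          e gray
            e→f: f is gray → back edge
First back edge: e → f.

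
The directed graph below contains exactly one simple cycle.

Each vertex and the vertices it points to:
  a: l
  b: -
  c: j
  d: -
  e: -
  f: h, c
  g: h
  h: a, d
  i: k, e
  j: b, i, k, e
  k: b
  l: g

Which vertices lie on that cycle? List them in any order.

a, g, h, l

DFS with gray/black marking from h:
h gray
  a gray
    l gray
      g gray
        g→h: h is gray → back edge
Back edge closes the cycle h → a → l → g → h; its vertices are {a, g, h, l}.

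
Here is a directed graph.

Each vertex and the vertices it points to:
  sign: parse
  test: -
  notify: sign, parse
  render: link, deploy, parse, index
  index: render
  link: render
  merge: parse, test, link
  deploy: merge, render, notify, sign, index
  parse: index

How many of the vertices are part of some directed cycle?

A vertex is on a directed cycle iff it belongs to a strongly connected component of size ≥ 2 (or has a self-loop).
The vertices on cycles are {link, sign, index, merge, parse, deploy, notify, render} — 8 in total.

8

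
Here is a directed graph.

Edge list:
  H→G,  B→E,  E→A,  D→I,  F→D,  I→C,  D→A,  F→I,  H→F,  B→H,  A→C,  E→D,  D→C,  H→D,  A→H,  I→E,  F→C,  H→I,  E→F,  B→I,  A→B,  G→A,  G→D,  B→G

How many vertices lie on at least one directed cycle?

8

A vertex is on a directed cycle iff it belongs to a strongly connected component of size ≥ 2 (or has a self-loop).
The vertices on cycles are {A, B, D, E, F, G, H, I} — 8 in total.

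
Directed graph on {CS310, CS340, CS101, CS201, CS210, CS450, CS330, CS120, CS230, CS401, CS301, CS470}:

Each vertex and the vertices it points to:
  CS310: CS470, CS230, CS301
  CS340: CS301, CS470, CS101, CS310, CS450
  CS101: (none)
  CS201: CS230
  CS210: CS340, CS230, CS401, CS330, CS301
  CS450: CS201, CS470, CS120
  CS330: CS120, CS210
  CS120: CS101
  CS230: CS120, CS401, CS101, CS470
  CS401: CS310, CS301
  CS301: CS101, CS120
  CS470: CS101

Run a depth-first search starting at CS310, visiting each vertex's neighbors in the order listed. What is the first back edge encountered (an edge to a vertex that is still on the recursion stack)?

CS401→CS310

DFS from CS310 (visiting each vertex's neighbors in the order listed); mark gray on enter, black on exit:
CS310 gray
  CS470 gray
    CS101 gray
    CS101 black
  CS470 black
  CS230 gray
    CS120 gray
      CS120→CS101: CS101 black — skip
    CS120 black
    CS401 gray
      CS401→CS310: CS310 is gray → back edge
First back edge: CS401 → CS310.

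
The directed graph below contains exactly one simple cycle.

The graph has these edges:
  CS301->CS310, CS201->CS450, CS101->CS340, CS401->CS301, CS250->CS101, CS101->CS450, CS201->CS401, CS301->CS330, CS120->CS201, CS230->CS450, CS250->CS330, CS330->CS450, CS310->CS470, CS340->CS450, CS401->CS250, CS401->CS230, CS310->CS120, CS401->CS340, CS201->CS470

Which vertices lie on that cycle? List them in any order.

DFS with gray/black marking from CS201:
CS201 gray
  CS401 gray
    CS250 gray
      CS330 gray
        CS450 gray
        CS450 black
      CS330 black
      CS101 gray
        CS101→CS450: CS450 black — skip
        CS340 gray
          CS340→CS450: CS450 black — skip
        CS340 black
      CS101 black
    CS250 black
    CS301 gray
      CS310 gray
        CS470 gray
        CS470 black
        CS120 gray
          CS120→CS201: CS201 is gray → back edge
Back edge closes the cycle CS201 → CS401 → CS301 → CS310 → CS120 → CS201; its vertices are {CS120, CS201, CS301, CS310, CS401}.

CS120, CS201, CS301, CS310, CS401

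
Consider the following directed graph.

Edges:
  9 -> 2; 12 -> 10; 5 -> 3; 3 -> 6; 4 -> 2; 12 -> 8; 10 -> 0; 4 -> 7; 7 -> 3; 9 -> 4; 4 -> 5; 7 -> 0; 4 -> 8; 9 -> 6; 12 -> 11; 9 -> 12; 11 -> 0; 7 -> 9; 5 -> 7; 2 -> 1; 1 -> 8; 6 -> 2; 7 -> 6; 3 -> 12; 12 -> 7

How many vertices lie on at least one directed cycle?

A vertex is on a directed cycle iff it belongs to a strongly connected component of size ≥ 2 (or has a self-loop).
The vertices on cycles are {3, 4, 5, 7, 9, 12} — 6 in total.

6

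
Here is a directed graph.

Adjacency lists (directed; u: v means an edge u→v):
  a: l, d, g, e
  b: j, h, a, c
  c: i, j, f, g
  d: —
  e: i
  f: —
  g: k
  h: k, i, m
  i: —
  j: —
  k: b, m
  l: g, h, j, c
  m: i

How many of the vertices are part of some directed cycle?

7

A vertex is on a directed cycle iff it belongs to a strongly connected component of size ≥ 2 (or has a self-loop).
The vertices on cycles are {a, b, c, g, h, k, l} — 7 in total.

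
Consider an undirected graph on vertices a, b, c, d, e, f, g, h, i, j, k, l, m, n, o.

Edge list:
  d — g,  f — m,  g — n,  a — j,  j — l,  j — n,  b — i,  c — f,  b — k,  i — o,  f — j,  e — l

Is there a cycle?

No

DFS, tracking each vertex's parent; an edge to a visited non-parent vertex closes a cycle.
Start from b:
visit b (parent –)
  visit i (parent b)
    i–b: parent, skip
    visit o (parent i)
      o–i: parent, skip
  visit k (parent b)
    k–b: parent, skip
visit a (parent –)
  visit j (parent a)
    visit n (parent j)
      n–j: parent, skip
      visit g (parent n)
        g–n: parent, skip
        visit d (parent g)
          d–g: parent, skip
    visit f (parent j)
      visit c (parent f)
        c–f: parent, skip
      visit m (parent f)
        m–f: parent, skip
      f–j: parent, skip
    visit l (parent j)
      l–j: parent, skip
      visit e (parent l)
        e–l: parent, skip
    j–a: parent, skip
visit h (parent –)
No non-parent visited neighbor found — the graph is a forest.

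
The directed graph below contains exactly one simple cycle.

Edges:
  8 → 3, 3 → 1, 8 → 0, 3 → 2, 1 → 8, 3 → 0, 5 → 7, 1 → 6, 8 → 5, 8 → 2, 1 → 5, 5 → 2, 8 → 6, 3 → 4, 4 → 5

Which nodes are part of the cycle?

1, 3, 8

DFS with gray/black marking from 3:
3 gray
  2 gray
  2 black
  0 gray
  0 black
  4 gray
    5 gray
      7 gray
      7 black
      5→2: 2 black — skip
    5 black
  4 black
  1 gray
    1→5: 5 black — skip
    6 gray
    6 black
    8 gray
      8→5: 5 black — skip
      8→2: 2 black — skip
      8→0: 0 black — skip
      8→6: 6 black — skip
      8→3: 3 is gray → back edge
Back edge closes the cycle 3 → 1 → 8 → 3; its vertices are {1, 3, 8}.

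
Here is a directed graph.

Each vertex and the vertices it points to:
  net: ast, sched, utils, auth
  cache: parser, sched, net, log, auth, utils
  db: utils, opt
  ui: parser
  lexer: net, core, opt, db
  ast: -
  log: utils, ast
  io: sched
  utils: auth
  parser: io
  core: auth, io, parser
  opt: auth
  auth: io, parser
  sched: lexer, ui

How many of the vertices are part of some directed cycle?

A vertex is on a directed cycle iff it belongs to a strongly connected component of size ≥ 2 (or has a self-loop).
The vertices on cycles are {db, io, ui, net, opt, auth, core, lexer, sched, utils, parser} — 11 in total.

11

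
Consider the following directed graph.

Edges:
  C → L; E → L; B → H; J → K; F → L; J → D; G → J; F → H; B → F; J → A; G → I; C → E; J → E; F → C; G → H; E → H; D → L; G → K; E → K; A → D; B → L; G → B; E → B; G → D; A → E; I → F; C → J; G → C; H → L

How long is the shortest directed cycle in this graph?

For each vertex v, BFS finds the shortest path from v back to v.
The shortest such closed walk is C → E → B → F → C, length 4.

4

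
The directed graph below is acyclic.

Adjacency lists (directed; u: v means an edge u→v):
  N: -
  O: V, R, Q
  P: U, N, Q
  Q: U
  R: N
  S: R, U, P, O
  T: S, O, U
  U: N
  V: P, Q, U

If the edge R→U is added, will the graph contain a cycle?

No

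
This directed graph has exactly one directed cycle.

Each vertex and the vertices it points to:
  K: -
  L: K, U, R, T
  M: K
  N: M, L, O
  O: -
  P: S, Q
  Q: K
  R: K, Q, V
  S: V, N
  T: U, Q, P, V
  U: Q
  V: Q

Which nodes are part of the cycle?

DFS with gray/black marking from S:
S gray
  V gray
    Q gray
      K gray
      K black
    Q black
  V black
  N gray
    M gray
      M→K: K black — skip
    M black
    L gray
      L→K: K black — skip
      U gray
        U→Q: Q black — skip
      U black
      R gray
        R→K: K black — skip
        R→Q: Q black — skip
        R→V: V black — skip
      R black
      T gray
        T→U: U black — skip
        T→Q: Q black — skip
        P gray
          P→S: S is gray → back edge
Back edge closes the cycle S → N → L → T → P → S; its vertices are {L, N, P, S, T}.

L, N, P, S, T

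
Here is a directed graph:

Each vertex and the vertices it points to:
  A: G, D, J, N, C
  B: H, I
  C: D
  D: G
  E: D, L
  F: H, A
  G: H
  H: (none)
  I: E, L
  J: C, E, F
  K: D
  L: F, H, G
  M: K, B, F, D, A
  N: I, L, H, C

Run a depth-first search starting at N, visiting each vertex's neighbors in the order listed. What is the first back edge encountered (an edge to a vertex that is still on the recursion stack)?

J→E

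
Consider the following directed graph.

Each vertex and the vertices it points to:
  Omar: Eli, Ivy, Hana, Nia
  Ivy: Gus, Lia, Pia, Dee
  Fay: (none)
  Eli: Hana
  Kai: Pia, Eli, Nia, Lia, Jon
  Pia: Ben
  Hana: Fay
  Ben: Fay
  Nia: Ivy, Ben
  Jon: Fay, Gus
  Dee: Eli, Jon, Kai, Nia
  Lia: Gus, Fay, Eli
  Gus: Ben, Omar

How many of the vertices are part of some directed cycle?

8

A vertex is on a directed cycle iff it belongs to a strongly connected component of size ≥ 2 (or has a self-loop).
The vertices on cycles are {Dee, Gus, Ivy, Jon, Kai, Lia, Nia, Omar} — 8 in total.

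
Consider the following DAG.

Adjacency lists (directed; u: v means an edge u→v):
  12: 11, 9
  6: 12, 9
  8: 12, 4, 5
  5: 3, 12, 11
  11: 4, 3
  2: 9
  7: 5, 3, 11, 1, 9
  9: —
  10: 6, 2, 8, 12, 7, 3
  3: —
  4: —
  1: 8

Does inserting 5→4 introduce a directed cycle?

Adding 5→4 creates a cycle iff 4 can already reach 5.
Explore from 4: no path reaches 5. The graph stays acyclic.

No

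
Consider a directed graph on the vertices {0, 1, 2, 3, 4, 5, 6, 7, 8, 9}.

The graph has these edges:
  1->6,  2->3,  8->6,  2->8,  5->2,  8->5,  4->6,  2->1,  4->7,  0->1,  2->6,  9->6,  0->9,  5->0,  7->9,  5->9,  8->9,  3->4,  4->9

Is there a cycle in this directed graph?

Yes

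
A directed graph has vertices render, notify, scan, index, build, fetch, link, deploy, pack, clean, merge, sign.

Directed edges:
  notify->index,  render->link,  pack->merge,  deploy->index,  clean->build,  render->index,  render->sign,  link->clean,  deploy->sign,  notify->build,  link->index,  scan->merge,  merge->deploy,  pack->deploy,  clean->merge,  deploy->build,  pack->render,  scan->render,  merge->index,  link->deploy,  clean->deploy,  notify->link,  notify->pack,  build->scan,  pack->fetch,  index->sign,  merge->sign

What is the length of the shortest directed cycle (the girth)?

4

For each vertex v, BFS finds the shortest path from v back to v.
The shortest such closed walk is build → scan → merge → deploy → build, length 4.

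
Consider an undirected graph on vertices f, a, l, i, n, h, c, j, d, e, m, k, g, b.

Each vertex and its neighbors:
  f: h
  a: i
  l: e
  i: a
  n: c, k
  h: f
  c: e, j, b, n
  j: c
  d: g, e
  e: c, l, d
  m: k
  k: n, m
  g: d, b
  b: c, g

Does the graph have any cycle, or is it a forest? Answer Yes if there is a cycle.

Yes

DFS, tracking each vertex's parent; an edge to a visited non-parent vertex closes a cycle.
Start from e:
visit e (parent –)
  visit c (parent e)
    c–e: parent, skip
    visit j (parent c)
      j–c: parent, skip
    visit b (parent c)
      b–c: parent, skip
      visit g (parent b)
        visit d (parent g)
          d–g: parent, skip
          d–e: e visited and ≠ parent → cycle
Cycle: e – c – b – g – d – e.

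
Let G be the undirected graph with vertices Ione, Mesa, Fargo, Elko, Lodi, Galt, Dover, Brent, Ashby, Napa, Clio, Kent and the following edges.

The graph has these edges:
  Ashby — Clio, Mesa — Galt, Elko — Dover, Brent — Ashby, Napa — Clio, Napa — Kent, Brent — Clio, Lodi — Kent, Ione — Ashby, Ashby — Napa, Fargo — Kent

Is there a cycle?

Yes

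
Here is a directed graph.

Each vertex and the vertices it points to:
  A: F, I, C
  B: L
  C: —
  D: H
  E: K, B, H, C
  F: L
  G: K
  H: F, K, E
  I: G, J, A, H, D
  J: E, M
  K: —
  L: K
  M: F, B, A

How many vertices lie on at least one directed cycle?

6

A vertex is on a directed cycle iff it belongs to a strongly connected component of size ≥ 2 (or has a self-loop).
The vertices on cycles are {A, E, H, I, J, M} — 6 in total.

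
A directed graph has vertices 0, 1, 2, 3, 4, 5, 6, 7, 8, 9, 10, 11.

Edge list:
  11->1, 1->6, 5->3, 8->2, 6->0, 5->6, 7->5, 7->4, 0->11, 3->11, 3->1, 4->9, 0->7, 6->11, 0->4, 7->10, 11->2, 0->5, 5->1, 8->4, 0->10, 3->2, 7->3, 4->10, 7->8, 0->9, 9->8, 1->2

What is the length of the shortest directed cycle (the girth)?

For each vertex v, BFS finds the shortest path from v back to v.
The shortest such closed walk is 0 → 5 → 6 → 0, length 3.

3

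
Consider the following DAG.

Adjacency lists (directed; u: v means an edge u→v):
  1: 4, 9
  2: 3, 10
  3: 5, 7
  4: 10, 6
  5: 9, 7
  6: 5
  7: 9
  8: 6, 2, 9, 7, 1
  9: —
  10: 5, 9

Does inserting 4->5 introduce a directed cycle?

No

Adding 4→5 creates a cycle iff 5 can already reach 4.
Explore from 5: no path reaches 4. The graph stays acyclic.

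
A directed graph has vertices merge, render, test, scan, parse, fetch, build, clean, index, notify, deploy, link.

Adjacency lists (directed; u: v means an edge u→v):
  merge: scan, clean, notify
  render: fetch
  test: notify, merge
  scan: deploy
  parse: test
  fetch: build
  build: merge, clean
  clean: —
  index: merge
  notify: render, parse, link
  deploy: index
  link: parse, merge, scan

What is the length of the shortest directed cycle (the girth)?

3

For each vertex v, BFS finds the shortest path from v back to v.
The shortest such closed walk is notify → parse → test → notify, length 3.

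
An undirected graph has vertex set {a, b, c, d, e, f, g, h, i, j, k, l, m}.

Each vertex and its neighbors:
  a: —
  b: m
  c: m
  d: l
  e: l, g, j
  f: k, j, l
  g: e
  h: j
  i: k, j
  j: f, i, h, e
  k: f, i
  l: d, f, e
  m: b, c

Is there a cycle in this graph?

Yes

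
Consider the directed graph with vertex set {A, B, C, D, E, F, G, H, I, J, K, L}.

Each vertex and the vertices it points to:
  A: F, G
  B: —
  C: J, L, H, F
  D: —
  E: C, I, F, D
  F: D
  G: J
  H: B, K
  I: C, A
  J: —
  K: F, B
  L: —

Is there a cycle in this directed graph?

DFS with white/gray/black marking, starting from I:
I gray
  C gray
    J gray
    J black
    L gray
    L black
    H gray
      B gray
      B black
      K gray
        F gray
          D gray
          D black
        F black
        K→B: B black — skip
      K black
    H black
    C→F: F black — skip
  C black
  A gray
    A→F: F black — skip
    G gray
      G→J: J black — skip
    G black
  A black
I black
E gray
  E→C: C black — skip
  E→I: I black — skip
  E→F: F black — skip
  E→D: D black — skip
E black
Every edge goes to a white or black vertex — no back edge, so the graph is acyclic.

No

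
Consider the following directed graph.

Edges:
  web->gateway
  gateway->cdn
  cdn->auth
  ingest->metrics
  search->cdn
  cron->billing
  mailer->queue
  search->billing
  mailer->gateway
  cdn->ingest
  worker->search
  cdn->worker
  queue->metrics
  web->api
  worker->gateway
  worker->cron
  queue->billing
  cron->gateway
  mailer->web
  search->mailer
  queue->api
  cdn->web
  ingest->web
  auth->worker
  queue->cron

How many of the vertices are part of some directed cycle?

A vertex is on a directed cycle iff it belongs to a strongly connected component of size ≥ 2 (or has a self-loop).
The vertices on cycles are {cdn, web, auth, cron, queue, ingest, mailer, search, worker, gateway} — 10 in total.

10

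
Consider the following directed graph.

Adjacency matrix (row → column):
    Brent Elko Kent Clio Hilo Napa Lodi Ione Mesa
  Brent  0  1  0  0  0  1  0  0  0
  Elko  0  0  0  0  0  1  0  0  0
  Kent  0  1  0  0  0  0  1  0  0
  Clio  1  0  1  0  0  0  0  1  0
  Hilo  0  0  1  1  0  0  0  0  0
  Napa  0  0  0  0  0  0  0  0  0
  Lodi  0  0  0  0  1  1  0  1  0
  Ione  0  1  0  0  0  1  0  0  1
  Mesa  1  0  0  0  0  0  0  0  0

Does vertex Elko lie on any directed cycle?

Elko lies on a cycle iff there is a path from Elko back to itself.
Exploring from Elko, it never reaches itself; equivalently, its strongly connected component is a singleton.

No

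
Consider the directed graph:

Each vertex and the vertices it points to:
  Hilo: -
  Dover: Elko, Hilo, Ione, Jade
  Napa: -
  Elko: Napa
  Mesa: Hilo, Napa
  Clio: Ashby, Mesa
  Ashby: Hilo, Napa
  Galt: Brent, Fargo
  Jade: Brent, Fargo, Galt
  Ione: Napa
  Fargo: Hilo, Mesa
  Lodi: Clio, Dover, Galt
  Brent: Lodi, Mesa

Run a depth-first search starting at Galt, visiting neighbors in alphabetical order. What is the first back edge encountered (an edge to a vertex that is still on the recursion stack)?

Jade→Brent

DFS from Galt (visiting neighbors in alphabetical order); mark gray on enter, black on exit:
Galt gray
  Brent gray
    Lodi gray
      Clio gray
        Ashby gray
          Hilo gray
          Hilo black
          Napa gray
          Napa black
        Ashby black
        Mesa gray
          Mesa→Hilo: Hilo black — skip
          Mesa→Napa: Napa black — skip
        Mesa black
      Clio black
      Dover gray
        Elko gray
          Elko→Napa: Napa black — skip
        Elko black
        Dover→Hilo: Hilo black — skip
        Ione gray
          Ione→Napa: Napa black — skip
        Ione black
        Jade gray
          Jade→Brent: Brent is gray → back edge
First back edge: Jade → Brent.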